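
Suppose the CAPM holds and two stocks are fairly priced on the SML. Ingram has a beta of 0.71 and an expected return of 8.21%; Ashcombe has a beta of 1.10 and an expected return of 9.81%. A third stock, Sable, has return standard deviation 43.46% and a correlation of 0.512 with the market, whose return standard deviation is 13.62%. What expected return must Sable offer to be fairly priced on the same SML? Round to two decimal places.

MRP = (9.81% − 8.21%) / (1.10 − 0.71) = 4.1026%
R_f = 8.21% − 0.71 × 4.1026% = 5.2972%
β_Sable = ρ·σ_i/σ_m = 0.512 × 43.46 / 13.62 = 1.6337
E(R_Sable) = R_f + β × MRP = 5.2972% + 1.6337 × 4.1026% = 12.00%

12.00%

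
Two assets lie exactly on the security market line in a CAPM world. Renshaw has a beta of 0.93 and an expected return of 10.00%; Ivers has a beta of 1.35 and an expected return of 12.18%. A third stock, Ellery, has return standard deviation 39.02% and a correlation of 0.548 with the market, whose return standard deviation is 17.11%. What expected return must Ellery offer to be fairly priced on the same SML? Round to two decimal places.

11.66%

MRP = (12.18% − 10.00%) / (1.35 − 0.93) = 5.1905%
R_f = 10.00% − 0.93 × 5.1905% = 5.1728%
β_Ellery = ρ·σ_i/σ_m = 0.548 × 39.02 / 17.11 = 1.2497
E(R_Ellery) = R_f + β × MRP = 5.1728% + 1.2497 × 5.1905% = 11.66%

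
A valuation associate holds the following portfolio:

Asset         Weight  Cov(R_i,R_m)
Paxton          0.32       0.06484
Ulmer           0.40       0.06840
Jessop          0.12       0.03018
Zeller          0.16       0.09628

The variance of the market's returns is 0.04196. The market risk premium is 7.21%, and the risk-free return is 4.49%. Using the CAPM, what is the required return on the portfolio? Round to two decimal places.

β_Paxton = 0.06484 / 0.04196 = 1.5453
β_Ulmer = 0.06840 / 0.04196 = 1.6301
β_Jessop = 0.03018 / 0.04196 = 0.7193
β_Zeller = 0.09628 / 0.04196 = 2.2946
β_P = Σ w_i β_i = 0.32×1.5453 + 0.40×1.6301 + 0.12×0.7193 + 0.16×2.2946 = 1.6000
E(R_P) = R_f + β_P × MRP = 4.49% + 1.6000 × 7.21% = 16.03%

16.03%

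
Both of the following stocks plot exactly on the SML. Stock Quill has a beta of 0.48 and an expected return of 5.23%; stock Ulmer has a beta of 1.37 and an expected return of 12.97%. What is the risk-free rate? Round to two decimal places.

Both satisfy E(R) = R_f + β·MRP, so the slope of the SML is
MRP = (12.97% − 5.23%) / (1.37 − 0.48) = 7.74% / 0.89 = 8.6966%
R_f = E(R_Quill) − β_Quill·MRP = 5.23% − 0.48 × 8.6966% = 1.0556%

1.06%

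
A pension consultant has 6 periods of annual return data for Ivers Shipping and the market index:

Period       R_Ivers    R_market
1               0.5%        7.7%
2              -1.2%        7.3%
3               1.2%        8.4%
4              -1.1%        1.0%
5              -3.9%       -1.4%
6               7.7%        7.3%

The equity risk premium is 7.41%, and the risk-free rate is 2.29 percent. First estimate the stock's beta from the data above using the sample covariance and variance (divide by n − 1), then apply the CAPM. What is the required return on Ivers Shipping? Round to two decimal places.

Mean R_i = (0.5 − 1.2 + 1.2 − 1.1 − 3.9 + 7.7) / 6 = 0.5333%
Mean R_m = (7.7 + 7.3 + 8.4 + 1.0 − 1.4 + 7.3) / 6 = 5.0500%
Σ(R_i − R̄_i)(R_m − R̄_m) = 49.5800  ⇒  Cov = 49.5800 / 5 = 9.9160
Σ(R_m − R̄_m)² = 86.3750  ⇒  Var(R_m) = 86.3750 / 5 = 17.2750
β = Cov / Var(R_m) = 9.9160 / 17.2750 = 0.5740
E(R) = R_f + β × MRP = 2.29% + 0.5740 × 7.41% = 6.54%

6.54%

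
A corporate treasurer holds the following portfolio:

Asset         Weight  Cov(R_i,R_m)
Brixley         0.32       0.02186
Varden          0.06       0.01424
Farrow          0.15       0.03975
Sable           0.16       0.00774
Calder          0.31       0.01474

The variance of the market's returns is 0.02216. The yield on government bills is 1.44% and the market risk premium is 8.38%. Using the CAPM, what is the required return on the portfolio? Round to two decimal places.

8.86%

β_Brixley = 0.02186 / 0.02216 = 0.9865
β_Varden = 0.01424 / 0.02216 = 0.6426
β_Farrow = 0.03975 / 0.02216 = 1.7938
β_Sable = 0.00774 / 0.02216 = 0.3493
β_Calder = 0.01474 / 0.02216 = 0.6652
β_P = Σ w_i β_i = 0.32×0.9865 + 0.06×0.6426 + 0.15×1.7938 + 0.16×0.3493 + 0.31×0.6652 = 0.8854
E(R_P) = R_f + β_P × MRP = 1.44% + 0.8854 × 8.38% = 8.86%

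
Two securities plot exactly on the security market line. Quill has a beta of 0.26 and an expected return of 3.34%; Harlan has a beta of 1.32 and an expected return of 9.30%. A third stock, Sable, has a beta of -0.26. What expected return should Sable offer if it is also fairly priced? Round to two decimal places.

MRP (SML slope) = (9.30% − 3.34%) / (1.32 − 0.26) = 5.96% / 1.06 = 5.6226%
R_f (intercept) = 3.34% − 0.26 × 5.6226% = 1.8781%
E(R_Sable) = R_f + β × MRP = 1.8781% + -0.26 × 5.6226% = 0.42%

0.42%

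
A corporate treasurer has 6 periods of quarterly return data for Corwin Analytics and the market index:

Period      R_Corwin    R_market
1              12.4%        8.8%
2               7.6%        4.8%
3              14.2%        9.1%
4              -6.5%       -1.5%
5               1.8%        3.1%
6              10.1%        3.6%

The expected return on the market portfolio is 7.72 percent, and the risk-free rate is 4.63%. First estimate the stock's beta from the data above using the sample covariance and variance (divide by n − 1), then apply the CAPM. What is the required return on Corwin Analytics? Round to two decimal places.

Mean R_i = (12.4 + 7.6 + 14.2 − 6.5 + 1.8 + 10.1) / 6 = 6.6000%
Mean R_m = (8.8 + 4.8 + 9.1 − 1.5 + 3.1 + 3.6) / 6 = 4.6500%
Σ(R_i − R̄_i)(R_m − R̄_m) = 142.3700  ⇒  Cov = 142.3700 / 5 = 28.4740
Σ(R_m − R̄_m)² = 78.3750  ⇒  Var(R_m) = 78.3750 / 5 = 15.6750
β = Cov / Var(R_m) = 28.4740 / 15.6750 = 1.8165
MRP = 7.72% − 4.63% = 3.09%
E(R) = R_f + β × MRP = 4.63% + 1.8165 × 3.09% = 10.24%

10.24%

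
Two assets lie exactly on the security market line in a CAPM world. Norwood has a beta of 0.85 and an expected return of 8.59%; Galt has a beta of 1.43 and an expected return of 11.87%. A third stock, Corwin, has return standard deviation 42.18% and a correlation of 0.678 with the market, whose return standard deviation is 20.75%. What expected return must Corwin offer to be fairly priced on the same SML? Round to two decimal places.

11.58%

MRP = (11.87% − 8.59%) / (1.43 − 0.85) = 5.6552%
R_f = 8.59% − 0.85 × 5.6552% = 3.7831%
β_Corwin = ρ·σ_i/σ_m = 0.678 × 42.18 / 20.75 = 1.3782
E(R_Corwin) = R_f + β × MRP = 3.7831% + 1.3782 × 5.6552% = 11.58%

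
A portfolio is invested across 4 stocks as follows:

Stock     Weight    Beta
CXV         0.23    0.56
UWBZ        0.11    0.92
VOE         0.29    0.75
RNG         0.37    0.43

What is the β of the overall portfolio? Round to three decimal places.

β_P = Σ w_i β_i = 0.23×0.56 + 0.11×0.92 + 0.29×0.75 + 0.37×0.43 = 0.6066

0.607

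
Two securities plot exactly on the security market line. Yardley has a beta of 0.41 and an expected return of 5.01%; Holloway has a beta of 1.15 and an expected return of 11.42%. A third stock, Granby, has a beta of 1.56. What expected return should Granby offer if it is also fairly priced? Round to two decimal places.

14.97%

MRP (SML slope) = (11.42% − 5.01%) / (1.15 − 0.41) = 6.41% / 0.74 = 8.6622%
R_f (intercept) = 5.01% − 0.41 × 8.6622% = 1.4585%
E(R_Granby) = R_f + β × MRP = 1.4585% + 1.56 × 8.6622% = 14.97%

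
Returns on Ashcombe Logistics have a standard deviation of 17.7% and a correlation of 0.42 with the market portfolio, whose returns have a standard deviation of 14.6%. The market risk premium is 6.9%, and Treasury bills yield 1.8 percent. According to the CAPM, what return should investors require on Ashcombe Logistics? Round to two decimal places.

β = ρ × σ_i / σ_m = 0.42 × 17.7% / 14.6% = 0.5092
E(R) = 1.8% + 0.5092 × 6.9% = 5.31%

5.31%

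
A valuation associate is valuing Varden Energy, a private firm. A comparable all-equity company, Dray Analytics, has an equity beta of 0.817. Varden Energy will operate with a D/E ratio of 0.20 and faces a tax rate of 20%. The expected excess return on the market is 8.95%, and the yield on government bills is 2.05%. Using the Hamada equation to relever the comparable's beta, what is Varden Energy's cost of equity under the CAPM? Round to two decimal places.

β_L = β_U × [1 + (1 − t)(D/E)] = 0.817 × [1 + (1 − 0.20) × 0.20]
    = 0.817 × [1 + 0.80 × 0.20] = 0.817 × 1.1600 = 0.9477
E(R) = R_f + β_L × MRP = 2.05% + 0.9477 × 8.95% = 10.53%

10.53%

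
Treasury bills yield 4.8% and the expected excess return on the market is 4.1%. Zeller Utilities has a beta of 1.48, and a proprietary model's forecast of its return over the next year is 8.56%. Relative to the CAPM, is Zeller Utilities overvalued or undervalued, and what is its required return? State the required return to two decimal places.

Required return = R_f + β·MRP = 4.8% + 1.48 × 4.1% = 10.87%
Forecast 8.56% < required 10.87% → the stock plots below the SML → overvalued.

Overvalued; required return 10.87%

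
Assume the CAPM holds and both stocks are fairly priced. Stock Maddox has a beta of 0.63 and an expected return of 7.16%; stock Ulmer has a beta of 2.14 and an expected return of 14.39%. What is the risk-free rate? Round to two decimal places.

Both satisfy E(R) = R_f + β·MRP, so the slope of the SML is
MRP = (14.39% − 7.16%) / (2.14 − 0.63) = 7.23% / 1.51 = 4.7881%
R_f = E(R_Maddox) − β_Maddox·MRP = 7.16% − 0.63 × 4.7881% = 4.1435%

4.14%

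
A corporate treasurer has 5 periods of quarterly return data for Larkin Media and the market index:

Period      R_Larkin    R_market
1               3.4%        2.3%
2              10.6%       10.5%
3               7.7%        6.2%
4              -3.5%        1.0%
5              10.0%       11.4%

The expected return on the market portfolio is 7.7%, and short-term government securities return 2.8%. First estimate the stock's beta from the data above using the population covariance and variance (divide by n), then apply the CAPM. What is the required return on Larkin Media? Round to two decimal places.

Mean R_i = (3.4 + 10.6 + 7.7 − 3.5 + 10.0) / 5 = 5.6400%
Mean R_m = (2.3 + 10.5 + 6.2 + 1.0 + 11.4) / 5 = 6.2800%
Σ(R_i − R̄_i)(R_m − R̄_m) = 100.2640  ⇒  Cov = 100.2640 / 5 = 20.0528
Σ(R_m − R̄_m)² = 87.7480  ⇒  Var(R_m) = 87.7480 / 5 = 17.5496
β = Cov / Var(R_m) = 20.0528 / 17.5496 = 1.1426
MRP = 7.7% − 2.8% = 4.90%
E(R) = R_f + β × MRP = 2.8% + 1.1426 × 4.9% = 8.40%

8.40%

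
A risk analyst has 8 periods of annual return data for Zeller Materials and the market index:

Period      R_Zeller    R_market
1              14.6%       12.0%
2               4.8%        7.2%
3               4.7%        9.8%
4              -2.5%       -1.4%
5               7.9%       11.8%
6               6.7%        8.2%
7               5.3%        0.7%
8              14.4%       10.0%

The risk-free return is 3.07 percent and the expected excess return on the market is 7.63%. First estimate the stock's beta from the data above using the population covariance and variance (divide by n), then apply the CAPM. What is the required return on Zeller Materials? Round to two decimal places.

Mean R_i = (14.6 + 4.8 + 4.7 − 2.5 + 7.9 + 6.7 + 5.3 + 14.4) / 8 = 6.9875%
Mean R_m = (12.0 + 7.2 + 9.8 − 1.4 + 11.8 + 8.2 + 0.7 + 10.0) / 8 = 7.2875%
Σ(R_i − R̄_i)(R_m − R̄_m) = 147.8188  ⇒  Cov = 147.8188 / 8 = 18.4774
Σ(R_m − R̄_m)² = 175.9488  ⇒  Var(R_m) = 175.9488 / 8 = 21.9936
β = Cov / Var(R_m) = 18.4774 / 21.9936 = 0.8401
E(R) = R_f + β × MRP = 3.07% + 0.8401 × 7.63% = 9.48%

9.48%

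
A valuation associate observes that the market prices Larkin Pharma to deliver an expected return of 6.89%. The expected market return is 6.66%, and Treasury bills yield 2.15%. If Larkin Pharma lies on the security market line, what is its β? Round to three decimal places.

MRP = 6.66% − 2.15% = 4.51%
β = (E(R) − R_f) / MRP = (6.89% − 2.15%) / 4.51% = 4.74% / 4.51% = 1.051

1.051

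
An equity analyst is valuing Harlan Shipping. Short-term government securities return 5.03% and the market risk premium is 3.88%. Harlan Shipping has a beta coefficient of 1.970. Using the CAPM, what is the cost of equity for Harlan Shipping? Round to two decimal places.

E(R) = R_f + β × MRP = 5.03% + 1.970 × 3.88% = 12.67%

12.67%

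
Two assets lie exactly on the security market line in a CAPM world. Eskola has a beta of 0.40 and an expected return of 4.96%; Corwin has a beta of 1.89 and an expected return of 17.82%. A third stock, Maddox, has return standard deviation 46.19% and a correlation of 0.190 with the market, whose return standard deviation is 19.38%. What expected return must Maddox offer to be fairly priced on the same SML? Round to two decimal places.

5.42%

MRP = (17.82% − 4.96%) / (1.89 − 0.40) = 8.6309%
R_f = 4.96% − 0.40 × 8.6309% = 1.5076%
β_Maddox = ρ·σ_i/σ_m = 0.190 × 46.19 / 19.38 = 0.4528
E(R_Maddox) = R_f + β × MRP = 1.5076% + 0.4528 × 8.6309% = 5.42%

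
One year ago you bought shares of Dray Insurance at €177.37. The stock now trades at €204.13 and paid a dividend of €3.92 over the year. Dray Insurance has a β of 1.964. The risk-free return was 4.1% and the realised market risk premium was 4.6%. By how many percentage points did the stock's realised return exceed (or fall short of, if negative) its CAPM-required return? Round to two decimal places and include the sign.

Realised HPR = (P1 + D1 − P0) / P0 = (204.13 + 3.92 − 177.37) / 177.37 = 30.68 / 177.37 = 17.2972%
CAPM required = R_f + β·MRP = 4.1% + 1.964 × 4.6% = 13.1344%
α = realised − required = 17.2972% − 13.1344% = +4.16%

+4.16%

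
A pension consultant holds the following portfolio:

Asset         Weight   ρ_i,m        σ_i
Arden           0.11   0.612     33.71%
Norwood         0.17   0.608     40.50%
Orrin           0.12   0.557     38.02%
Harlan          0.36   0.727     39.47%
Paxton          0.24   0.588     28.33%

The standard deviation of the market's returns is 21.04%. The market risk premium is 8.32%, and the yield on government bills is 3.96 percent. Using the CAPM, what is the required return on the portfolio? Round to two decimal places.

β_Arden = 0.612 × 33.71% / 21.04% = 0.9805
β_Norwood = 0.608 × 40.50% / 21.04% = 1.1703
β_Orrin = 0.557 × 38.02% / 21.04% = 1.0065
β_Harlan = 0.727 × 39.47% / 21.04% = 1.3638
β_Paxton = 0.588 × 28.33% / 21.04% = 0.7917
β_P = Σ w_i β_i = 0.11×0.9805 + 0.17×1.1703 + 0.12×1.0065 + 0.36×1.3638 + 0.24×0.7917 = 1.1086
E(R_P) = R_f + β_P × MRP = 3.96% + 1.1086 × 8.32% = 13.18%

13.18%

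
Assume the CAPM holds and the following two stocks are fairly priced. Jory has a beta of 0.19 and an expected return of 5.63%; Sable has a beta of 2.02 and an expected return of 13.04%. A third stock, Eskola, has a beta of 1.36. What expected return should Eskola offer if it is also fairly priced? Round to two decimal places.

10.37%

MRP (SML slope) = (13.04% − 5.63%) / (2.02 − 0.19) = 7.41% / 1.83 = 4.0492%
R_f (intercept) = 5.63% − 0.19 × 4.0492% = 4.8607%
E(R_Eskola) = R_f + β × MRP = 4.8607% + 1.36 × 4.0492% = 10.37%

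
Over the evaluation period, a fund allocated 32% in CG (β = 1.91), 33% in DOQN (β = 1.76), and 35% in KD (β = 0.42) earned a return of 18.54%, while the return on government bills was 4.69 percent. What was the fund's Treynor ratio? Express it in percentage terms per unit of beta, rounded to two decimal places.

β_P = 0.32×1.91 + 0.33×1.76 + 0.35×0.42 = 1.3390
Treynor = (R_P − R_f) / β_P = (18.54% − 4.69%) / 1.3390 = 13.85% / 1.3390 = 10.34%

10.34%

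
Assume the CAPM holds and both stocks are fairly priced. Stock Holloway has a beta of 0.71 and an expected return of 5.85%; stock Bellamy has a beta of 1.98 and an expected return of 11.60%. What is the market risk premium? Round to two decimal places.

Both satisfy E(R) = R_f + β·MRP, so the slope of the SML is
MRP = (11.60% − 5.85%) / (1.98 − 0.71) = 5.75% / 1.27 = 4.5276%

4.53%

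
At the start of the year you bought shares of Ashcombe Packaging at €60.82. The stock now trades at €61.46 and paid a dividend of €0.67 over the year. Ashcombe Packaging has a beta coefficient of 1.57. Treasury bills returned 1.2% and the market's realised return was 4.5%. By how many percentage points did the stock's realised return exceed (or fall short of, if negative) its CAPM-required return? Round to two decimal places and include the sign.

Realised HPR = (P1 + D1 − P0) / P0 = (61.46 + 0.67 − 60.82) / 60.82 = 1.31 / 60.82 = 2.1539%
MRP = 4.5% − 1.2% = 3.30%
CAPM required = R_f + β·MRP = 1.2% + 1.57 × 3.3% = 6.3810%
α = realised − required = 2.1539% − 6.3810% = -4.23%

-4.23%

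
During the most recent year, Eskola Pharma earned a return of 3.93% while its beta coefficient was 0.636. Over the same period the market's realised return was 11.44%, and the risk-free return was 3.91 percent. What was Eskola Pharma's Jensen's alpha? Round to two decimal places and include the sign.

-4.77%

Market excess return = 11.44% − 3.91% = 7.53%
CAPM benchmark = R_f + β(R_m − R_f) = 3.91% + 0.636 × 7.53% = 8.69908%
α = actual − benchmark = 3.93% − 8.69908% = -4.77%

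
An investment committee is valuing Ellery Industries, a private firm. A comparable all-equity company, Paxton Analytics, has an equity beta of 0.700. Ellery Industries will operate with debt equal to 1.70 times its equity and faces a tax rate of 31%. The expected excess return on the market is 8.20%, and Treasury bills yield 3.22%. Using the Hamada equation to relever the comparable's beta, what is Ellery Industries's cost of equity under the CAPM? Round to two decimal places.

15.69%

β_L = β_U × [1 + (1 − t)(D/E)] = 0.700 × [1 + (1 − 0.31) × 1.70]
    = 0.700 × [1 + 0.69 × 1.70] = 0.700 × 2.1730 = 1.5211
E(R) = R_f + β_L × MRP = 3.22% + 1.5211 × 8.20% = 15.69%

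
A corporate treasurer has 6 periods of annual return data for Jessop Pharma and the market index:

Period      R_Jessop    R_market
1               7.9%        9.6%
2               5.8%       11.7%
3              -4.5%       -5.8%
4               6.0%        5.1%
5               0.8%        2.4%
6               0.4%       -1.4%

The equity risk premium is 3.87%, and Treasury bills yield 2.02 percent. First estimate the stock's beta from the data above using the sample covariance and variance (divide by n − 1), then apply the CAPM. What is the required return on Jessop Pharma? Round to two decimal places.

4.55%

Mean R_i = (7.9 + 5.8 − 4.5 + 6.0 + 0.8 + 0.4) / 6 = 2.7333%
Mean R_m = (9.6 + 11.7 − 5.8 + 5.1 + 2.4 − 1.4) / 6 = 3.6000%
Σ(R_i − R̄_i)(R_m − R̄_m) = 142.7200  ⇒  Cov = 142.7200 / 5 = 28.5440
Σ(R_m − R̄_m)² = 218.6600  ⇒  Var(R_m) = 218.6600 / 5 = 43.7320
β = Cov / Var(R_m) = 28.5440 / 43.7320 = 0.6527
E(R) = R_f + β × MRP = 2.02% + 0.6527 × 3.87% = 4.55%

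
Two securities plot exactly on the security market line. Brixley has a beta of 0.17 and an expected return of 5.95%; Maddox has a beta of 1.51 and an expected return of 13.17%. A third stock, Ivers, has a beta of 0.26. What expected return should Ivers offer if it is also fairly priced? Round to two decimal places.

MRP (SML slope) = (13.17% − 5.95%) / (1.51 − 0.17) = 7.22% / 1.34 = 5.3881%
R_f (intercept) = 5.95% − 0.17 × 5.3881% = 5.0340%
E(R_Ivers) = R_f + β × MRP = 5.0340% + 0.26 × 5.3881% = 6.43%

6.43%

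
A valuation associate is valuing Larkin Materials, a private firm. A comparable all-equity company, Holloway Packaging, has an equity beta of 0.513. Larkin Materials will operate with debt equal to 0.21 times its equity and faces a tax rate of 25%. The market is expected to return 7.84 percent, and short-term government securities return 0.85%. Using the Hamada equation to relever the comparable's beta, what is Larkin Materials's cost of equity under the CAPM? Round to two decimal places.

5.00%

β_L = β_U × [1 + (1 − t)(D/E)] = 0.513 × [1 + (1 − 0.25) × 0.21]
    = 0.513 × [1 + 0.75 × 0.21] = 0.513 × 1.1575 = 0.5938
MRP = 7.84% − 0.85% = 6.99%
E(R) = R_f + β_L × MRP = 0.85% + 0.5938 × 6.99% = 5.00%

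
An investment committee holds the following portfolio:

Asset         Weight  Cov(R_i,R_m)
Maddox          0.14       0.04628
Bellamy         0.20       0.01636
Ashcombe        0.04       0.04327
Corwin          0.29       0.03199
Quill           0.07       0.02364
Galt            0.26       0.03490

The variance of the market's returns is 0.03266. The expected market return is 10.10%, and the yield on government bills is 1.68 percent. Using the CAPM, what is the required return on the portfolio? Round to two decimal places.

9.80%

β_Maddox = 0.04628 / 0.03266 = 1.4170
β_Bellamy = 0.01636 / 0.03266 = 0.5009
β_Ashcombe = 0.04327 / 0.03266 = 1.3249
β_Corwin = 0.03199 / 0.03266 = 0.9795
β_Quill = 0.02364 / 0.03266 = 0.7238
β_Galt = 0.03490 / 0.03266 = 1.0686
β_P = Σ w_i β_i = 0.14×1.4170 + 0.20×0.5009 + 0.04×1.3249 + 0.29×0.9795 + 0.07×0.7238 + 0.26×1.0686 = 0.9641
MRP = 10.10% − 1.68% = 8.42%
E(R_P) = R_f + β_P × MRP = 1.68% + 0.9641 × 8.42% = 9.80%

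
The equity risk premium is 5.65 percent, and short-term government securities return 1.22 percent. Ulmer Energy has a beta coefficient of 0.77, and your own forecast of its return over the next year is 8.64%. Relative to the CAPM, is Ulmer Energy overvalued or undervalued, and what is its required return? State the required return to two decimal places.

Required return = R_f + β·MRP = 1.22% + 0.77 × 5.65% = 5.57%
Forecast 8.64% > required 5.57% → the stock plots above the SML → undervalued.

Undervalued; required return 5.57%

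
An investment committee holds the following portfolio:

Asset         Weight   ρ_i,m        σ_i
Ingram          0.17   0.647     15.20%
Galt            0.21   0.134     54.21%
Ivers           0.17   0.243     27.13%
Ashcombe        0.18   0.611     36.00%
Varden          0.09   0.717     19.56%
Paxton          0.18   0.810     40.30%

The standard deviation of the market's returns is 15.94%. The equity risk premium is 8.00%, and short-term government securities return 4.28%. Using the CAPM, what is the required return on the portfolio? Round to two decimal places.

12.02%

β_Ingram = 0.647 × 15.20% / 15.94% = 0.6170
β_Galt = 0.134 × 54.21% / 15.94% = 0.4557
β_Ivers = 0.243 × 27.13% / 15.94% = 0.4136
β_Ashcombe = 0.611 × 36.00% / 15.94% = 1.3799
β_Varden = 0.717 × 19.56% / 15.94% = 0.8798
β_Paxton = 0.810 × 40.30% / 15.94% = 2.0479
β_P = Σ w_i β_i = 0.17×0.6170 + 0.21×0.4557 + 0.17×0.4136 + 0.18×1.3799 + 0.09×0.8798 + 0.18×2.0479 = 0.9671
E(R_P) = R_f + β_P × MRP = 4.28% + 0.9671 × 8.00% = 12.02%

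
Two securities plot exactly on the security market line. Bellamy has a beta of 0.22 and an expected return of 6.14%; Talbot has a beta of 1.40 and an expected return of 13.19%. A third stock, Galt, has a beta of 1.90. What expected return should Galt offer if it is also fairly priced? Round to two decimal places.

MRP (SML slope) = (13.19% − 6.14%) / (1.40 − 0.22) = 7.05% / 1.18 = 5.9746%
R_f (intercept) = 6.14% − 0.22 × 5.9746% = 4.8256%
E(R_Galt) = R_f + β × MRP = 4.8256% + 1.90 × 5.9746% = 16.18%

16.18%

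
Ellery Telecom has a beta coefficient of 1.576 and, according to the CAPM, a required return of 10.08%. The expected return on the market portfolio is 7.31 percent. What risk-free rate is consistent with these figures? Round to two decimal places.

E(R) = R_f + β(E(R_m) − R_f) = R_f(1 − β) + β·E(R_m)
10.08% = R_f × (1 − 1.576) + 1.576 × 7.31%
10.08% = R_f × -0.576 + 11.52056%
R_f = (10.08% − 11.52056%) / -0.576 = 2.50%

2.50%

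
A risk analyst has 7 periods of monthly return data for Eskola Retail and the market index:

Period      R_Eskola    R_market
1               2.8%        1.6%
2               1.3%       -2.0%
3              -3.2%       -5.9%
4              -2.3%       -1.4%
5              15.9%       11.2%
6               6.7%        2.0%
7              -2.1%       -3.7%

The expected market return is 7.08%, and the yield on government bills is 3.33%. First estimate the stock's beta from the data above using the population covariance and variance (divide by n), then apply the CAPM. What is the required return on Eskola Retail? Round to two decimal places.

Mean R_i = (2.8 + 1.3 − 3.2 − 2.3 + 15.9 + 6.7 − 2.1) / 7 = 2.7286%
Mean R_m = (1.6 − 2.0 − 5.9 − 1.4 + 11.2 + 2.0 − 3.7) / 7 = 0.2571%
Σ(R_i − R̄_i)(R_m − R̄_m) = 218.3186  ⇒  Cov = 218.3186 / 7 = 31.1884
Σ(R_m − R̄_m)² = 185.9971  ⇒  Var(R_m) = 185.9971 / 7 = 26.5710
β = Cov / Var(R_m) = 31.1884 / 26.5710 = 1.1738
MRP = 7.08% − 3.33% = 3.75%
E(R) = R_f + β × MRP = 3.33% + 1.1738 × 3.75% = 7.73%

7.73%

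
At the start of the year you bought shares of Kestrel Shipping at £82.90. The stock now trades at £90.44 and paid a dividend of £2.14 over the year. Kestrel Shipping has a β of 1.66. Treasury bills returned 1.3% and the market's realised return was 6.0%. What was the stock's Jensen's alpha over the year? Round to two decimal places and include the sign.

+2.57%

Realised HPR = (P1 + D1 − P0) / P0 = (90.44 + 2.14 − 82.90) / 82.90 = 9.68 / 82.90 = 11.6767%
MRP = 6.0% − 1.3% = 4.70%
CAPM required = R_f + β·MRP = 1.3% + 1.66 × 4.7% = 9.1020%
α = realised − required = 11.6767% − 9.1020% = +2.57%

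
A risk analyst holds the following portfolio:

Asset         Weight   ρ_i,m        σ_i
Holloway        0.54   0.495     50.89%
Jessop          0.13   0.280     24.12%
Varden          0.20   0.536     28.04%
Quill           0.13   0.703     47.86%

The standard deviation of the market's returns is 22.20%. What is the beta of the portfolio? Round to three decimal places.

β_Holloway = 0.495 × 50.89% / 22.20% = 1.1347
β_Jessop = 0.280 × 24.12% / 22.20% = 0.3042
β_Varden = 0.536 × 28.04% / 22.20% = 0.6770
β_Quill = 0.703 × 47.86% / 22.20% = 1.5156
β_P = Σ w_i β_i = 0.54×1.1347 + 0.13×0.3042 + 0.20×0.6770 + 0.13×1.5156 = 0.9847

0.985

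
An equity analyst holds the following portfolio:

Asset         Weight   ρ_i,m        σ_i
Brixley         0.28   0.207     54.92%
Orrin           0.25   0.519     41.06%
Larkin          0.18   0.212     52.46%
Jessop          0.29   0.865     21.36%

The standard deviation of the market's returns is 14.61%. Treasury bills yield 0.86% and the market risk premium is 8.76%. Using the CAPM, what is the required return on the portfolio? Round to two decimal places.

β_Brixley = 0.207 × 54.92% / 14.61% = 0.7781
β_Orrin = 0.519 × 41.06% / 14.61% = 1.4586
β_Larkin = 0.212 × 52.46% / 14.61% = 0.7612
β_Jessop = 0.865 × 21.36% / 14.61% = 1.2646
β_P = Σ w_i β_i = 0.28×0.7781 + 0.25×1.4586 + 0.18×0.7612 + 0.29×1.2646 = 1.0863
E(R_P) = R_f + β_P × MRP = 0.86% + 1.0863 × 8.76% = 10.38%

10.38%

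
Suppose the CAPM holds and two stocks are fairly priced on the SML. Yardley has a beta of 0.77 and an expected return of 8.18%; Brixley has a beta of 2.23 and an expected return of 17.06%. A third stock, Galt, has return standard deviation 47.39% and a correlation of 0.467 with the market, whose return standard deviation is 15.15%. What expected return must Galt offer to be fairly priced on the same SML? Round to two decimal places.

MRP = (17.06% − 8.18%) / (2.23 − 0.77) = 6.0822%
R_f = 8.18% − 0.77 × 6.0822% = 3.4967%
β_Galt = ρ·σ_i/σ_m = 0.467 × 47.39 / 15.15 = 1.4608
E(R_Galt) = R_f + β × MRP = 3.4967% + 1.4608 × 6.0822% = 12.38%

12.38%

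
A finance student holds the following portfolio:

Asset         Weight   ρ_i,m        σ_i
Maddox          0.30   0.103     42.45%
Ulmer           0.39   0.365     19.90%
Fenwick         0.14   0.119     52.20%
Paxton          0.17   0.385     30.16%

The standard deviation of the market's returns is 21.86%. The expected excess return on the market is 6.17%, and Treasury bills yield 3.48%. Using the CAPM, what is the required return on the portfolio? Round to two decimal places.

5.45%

β_Maddox = 0.103 × 42.45% / 21.86% = 0.2000
β_Ulmer = 0.365 × 19.90% / 21.86% = 0.3323
β_Fenwick = 0.119 × 52.20% / 21.86% = 0.2842
β_Paxton = 0.385 × 30.16% / 21.86% = 0.5312
β_P = Σ w_i β_i = 0.30×0.2000 + 0.39×0.3323 + 0.14×0.2842 + 0.17×0.5312 = 0.3197
E(R_P) = R_f + β_P × MRP = 3.48% + 0.3197 × 6.17% = 5.45%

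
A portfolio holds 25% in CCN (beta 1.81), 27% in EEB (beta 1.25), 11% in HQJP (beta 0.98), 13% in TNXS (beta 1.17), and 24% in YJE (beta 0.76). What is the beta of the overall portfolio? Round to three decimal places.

1.232

β_P = Σ w_i β_i = 0.25×1.81 + 0.27×1.25 + 0.11×0.98 + 0.13×1.17 + 0.24×0.76 = 1.2323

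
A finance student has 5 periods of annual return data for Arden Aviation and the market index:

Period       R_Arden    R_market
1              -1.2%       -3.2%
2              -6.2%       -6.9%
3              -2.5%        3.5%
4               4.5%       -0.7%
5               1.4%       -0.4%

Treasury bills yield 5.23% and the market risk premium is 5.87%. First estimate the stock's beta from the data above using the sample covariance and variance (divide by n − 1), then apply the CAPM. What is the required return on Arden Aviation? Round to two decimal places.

Mean R_i = (-1.2 − 6.2 − 2.5 + 4.5 + 1.4) / 5 = -0.8000%
Mean R_m = (-3.2 − 6.9 + 3.5 − 0.7 − 0.4) / 5 = -1.5400%
Σ(R_i − R̄_i)(R_m − R̄_m) = 28.0000  ⇒  Cov = 28.0000 / 4 = 7.0000
Σ(R_m − R̄_m)² = 58.8920  ⇒  Var(R_m) = 58.8920 / 4 = 14.7230
β = Cov / Var(R_m) = 7.0000 / 14.7230 = 0.4754
E(R) = R_f + β × MRP = 5.23% + 0.4754 × 5.87% = 8.02%

8.02%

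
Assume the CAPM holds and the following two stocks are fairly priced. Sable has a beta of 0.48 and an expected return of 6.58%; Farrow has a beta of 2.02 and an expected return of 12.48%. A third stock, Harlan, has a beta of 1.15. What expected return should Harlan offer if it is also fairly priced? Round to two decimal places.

9.15%

MRP (SML slope) = (12.48% − 6.58%) / (2.02 − 0.48) = 5.90% / 1.54 = 3.8312%
R_f (intercept) = 6.58% − 0.48 × 3.8312% = 4.7410%
E(R_Harlan) = R_f + β × MRP = 4.7410% + 1.15 × 3.8312% = 9.15%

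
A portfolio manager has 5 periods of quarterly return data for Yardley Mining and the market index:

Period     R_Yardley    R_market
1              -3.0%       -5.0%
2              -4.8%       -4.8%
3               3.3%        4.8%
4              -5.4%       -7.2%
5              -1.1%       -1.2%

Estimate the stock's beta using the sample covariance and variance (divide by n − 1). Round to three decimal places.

0.730

Mean R_i = (-3.0 − 4.8 + 3.3 − 5.4 − 1.1) / 5 = -2.2000%
Mean R_m = (-5.0 − 4.8 + 4.8 − 7.2 − 1.2) / 5 = -2.6800%
Σ(R_i − R̄_i)(R_m − R̄_m) = 64.6000  ⇒  Cov = 64.6000 / 4 = 16.1500
Σ(R_m − R̄_m)² = 88.4480  ⇒  Var(R_m) = 88.4480 / 4 = 22.1120
β = Cov / Var(R_m) = 16.1500 / 22.1120 = 0.7304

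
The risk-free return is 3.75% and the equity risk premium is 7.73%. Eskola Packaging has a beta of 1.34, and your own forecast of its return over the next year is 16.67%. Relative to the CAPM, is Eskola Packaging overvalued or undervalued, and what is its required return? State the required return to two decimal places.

Required return = R_f + β·MRP = 3.75% + 1.34 × 7.73% = 14.11%
Forecast 16.67% > required 14.11% → the stock plots above the SML → undervalued.

Undervalued; required return 14.11%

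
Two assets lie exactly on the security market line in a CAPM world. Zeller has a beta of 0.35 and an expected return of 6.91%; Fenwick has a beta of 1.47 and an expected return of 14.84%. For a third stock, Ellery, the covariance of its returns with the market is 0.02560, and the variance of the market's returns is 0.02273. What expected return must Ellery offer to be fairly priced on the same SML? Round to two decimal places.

12.41%

MRP = (14.84% − 6.91%) / (1.47 − 0.35) = 7.0804%
R_f = 6.91% − 0.35 × 7.0804% = 4.4319%
β_Ellery = Cov / Var(R_m) = 0.02560 / 0.02273 = 1.1263
E(R_Ellery) = R_f + β × MRP = 4.4319% + 1.1263 × 7.0804% = 12.41%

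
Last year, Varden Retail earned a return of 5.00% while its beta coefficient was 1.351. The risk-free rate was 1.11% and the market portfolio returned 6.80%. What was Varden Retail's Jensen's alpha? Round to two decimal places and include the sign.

Market excess return = 6.80% − 1.11% = 5.69%
CAPM benchmark = R_f + β(R_m − R_f) = 1.11% + 1.351 × 5.69% = 8.79719%
α = actual − benchmark = 5.00% − 8.79719% = -3.80%

-3.80%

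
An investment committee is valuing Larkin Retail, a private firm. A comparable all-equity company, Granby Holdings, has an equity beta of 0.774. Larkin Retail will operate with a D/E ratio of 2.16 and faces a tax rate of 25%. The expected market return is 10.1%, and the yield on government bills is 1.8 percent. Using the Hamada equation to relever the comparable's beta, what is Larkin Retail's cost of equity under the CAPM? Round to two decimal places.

18.63%

β_L = β_U × [1 + (1 − t)(D/E)] = 0.774 × [1 + (1 − 0.25) × 2.16]
    = 0.774 × [1 + 0.75 × 2.16] = 0.774 × 2.6200 = 2.0279
MRP = 10.1% − 1.8% = 8.30%
E(R) = R_f + β_L × MRP = 1.8% + 2.0279 × 8.3% = 18.63%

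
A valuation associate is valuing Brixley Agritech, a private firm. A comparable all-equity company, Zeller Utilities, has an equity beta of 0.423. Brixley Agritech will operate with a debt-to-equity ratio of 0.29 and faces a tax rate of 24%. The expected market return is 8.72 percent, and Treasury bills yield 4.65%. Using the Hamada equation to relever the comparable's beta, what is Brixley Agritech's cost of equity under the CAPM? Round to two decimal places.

6.75%

β_L = β_U × [1 + (1 − t)(D/E)] = 0.423 × [1 + (1 − 0.24) × 0.29]
    = 0.423 × [1 + 0.76 × 0.29] = 0.423 × 1.2204 = 0.5162
MRP = 8.72% − 4.65% = 4.07%
E(R) = R_f + β_L × MRP = 4.65% + 0.5162 × 4.07% = 6.75%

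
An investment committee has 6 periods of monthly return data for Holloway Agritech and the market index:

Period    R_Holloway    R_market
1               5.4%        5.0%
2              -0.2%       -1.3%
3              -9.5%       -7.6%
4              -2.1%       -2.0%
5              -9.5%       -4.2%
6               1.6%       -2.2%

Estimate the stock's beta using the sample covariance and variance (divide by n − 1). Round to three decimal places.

Mean R_i = (5.4 − 0.2 − 9.5 − 2.1 − 9.5 + 1.6) / 6 = -2.3833%
Mean R_m = (5.0 − 1.3 − 7.6 − 2.0 − 4.2 − 2.2) / 6 = -2.0500%
Σ(R_i − R̄_i)(R_m − R̄_m) = 110.7250  ⇒  Cov = 110.7250 / 5 = 22.1450
Σ(R_m − R̄_m)² = 85.7150  ⇒  Var(R_m) = 85.7150 / 5 = 17.1430
β = Cov / Var(R_m) = 22.1450 / 17.1430 = 1.2918

1.292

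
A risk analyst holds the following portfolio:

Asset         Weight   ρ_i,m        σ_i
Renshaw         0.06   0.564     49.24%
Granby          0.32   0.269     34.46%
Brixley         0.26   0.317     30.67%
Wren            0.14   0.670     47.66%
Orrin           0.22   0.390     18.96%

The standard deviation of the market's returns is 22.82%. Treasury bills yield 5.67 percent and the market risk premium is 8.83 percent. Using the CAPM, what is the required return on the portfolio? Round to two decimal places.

β_Renshaw = 0.564 × 49.24% / 22.82% = 1.2170
β_Granby = 0.269 × 34.46% / 22.82% = 0.4062
β_Brixley = 0.317 × 30.67% / 22.82% = 0.4260
β_Wren = 0.670 × 47.66% / 22.82% = 1.3993
β_Orrin = 0.390 × 18.96% / 22.82% = 0.3240
β_P = Σ w_i β_i = 0.06×1.2170 + 0.32×0.4062 + 0.26×0.4260 + 0.14×1.3993 + 0.22×0.3240 = 0.5809
E(R_P) = R_f + β_P × MRP = 5.67% + 0.5809 × 8.83% = 10.80%

10.80%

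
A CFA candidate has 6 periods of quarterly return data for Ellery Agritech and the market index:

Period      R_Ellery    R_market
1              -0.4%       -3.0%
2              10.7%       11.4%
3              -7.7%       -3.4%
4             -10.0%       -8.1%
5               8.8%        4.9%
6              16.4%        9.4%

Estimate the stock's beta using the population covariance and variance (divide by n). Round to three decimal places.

1.282

Mean R_i = (-0.4 + 10.7 − 7.7 − 10.0 + 8.8 + 16.4) / 6 = 2.9667%
Mean R_m = (-3.0 + 11.4 − 3.4 − 8.1 + 4.9 + 9.4) / 6 = 1.8667%
Σ(R_i − R̄_i)(R_m − R̄_m) = 394.4133  ⇒  Cov = 394.4133 / 6 = 65.7356
Σ(R_m − R̄_m)² = 307.5933  ⇒  Var(R_m) = 307.5933 / 6 = 51.2656
β = Cov / Var(R_m) = 65.7356 / 51.2656 = 1.2823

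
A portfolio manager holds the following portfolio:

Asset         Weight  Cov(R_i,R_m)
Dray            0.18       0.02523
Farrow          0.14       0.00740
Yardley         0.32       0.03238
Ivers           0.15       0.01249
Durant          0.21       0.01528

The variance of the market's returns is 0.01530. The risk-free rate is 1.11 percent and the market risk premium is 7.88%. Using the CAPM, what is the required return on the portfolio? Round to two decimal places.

11.94%

β_Dray = 0.02523 / 0.01530 = 1.6490
β_Farrow = 0.00740 / 0.01530 = 0.4837
β_Yardley = 0.03238 / 0.01530 = 2.1163
β_Ivers = 0.01249 / 0.01530 = 0.8163
β_Durant = 0.01528 / 0.01530 = 0.9987
β_P = Σ w_i β_i = 0.18×1.6490 + 0.14×0.4837 + 0.32×2.1163 + 0.15×0.8163 + 0.21×0.9987 = 1.3739
E(R_P) = R_f + β_P × MRP = 1.11% + 1.3739 × 7.88% = 11.94%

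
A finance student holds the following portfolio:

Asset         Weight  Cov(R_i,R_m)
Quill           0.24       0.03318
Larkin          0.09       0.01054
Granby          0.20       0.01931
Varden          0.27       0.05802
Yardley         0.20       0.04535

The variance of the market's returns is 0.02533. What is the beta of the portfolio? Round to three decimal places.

1.481

β_Quill = 0.03318 / 0.02533 = 1.3099
β_Larkin = 0.01054 / 0.02533 = 0.4161
β_Granby = 0.01931 / 0.02533 = 0.7623
β_Varden = 0.05802 / 0.02533 = 2.2906
β_Yardley = 0.04535 / 0.02533 = 1.7904
β_P = Σ w_i β_i = 0.24×1.3099 + 0.09×0.4161 + 0.20×0.7623 + 0.27×2.2906 + 0.20×1.7904 = 1.4808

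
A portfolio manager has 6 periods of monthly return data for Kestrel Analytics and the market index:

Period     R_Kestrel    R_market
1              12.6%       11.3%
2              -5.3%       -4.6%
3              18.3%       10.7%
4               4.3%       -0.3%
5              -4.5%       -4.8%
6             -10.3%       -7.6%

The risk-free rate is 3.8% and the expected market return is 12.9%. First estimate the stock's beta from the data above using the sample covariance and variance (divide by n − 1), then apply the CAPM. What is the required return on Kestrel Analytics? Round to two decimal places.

Mean R_i = (12.6 − 5.3 + 18.3 + 4.3 − 4.5 − 10.3) / 6 = 2.5167%
Mean R_m = (11.3 − 4.6 + 10.7 − 0.3 − 4.8 − 7.6) / 6 = 0.7833%
Σ(R_i − R̄_i)(R_m − R̄_m) = 449.3317  ⇒  Cov = 449.3317 / 5 = 89.8663
Σ(R_m − R̄_m)² = 340.5483  ⇒  Var(R_m) = 340.5483 / 5 = 68.1097
β = Cov / Var(R_m) = 89.8663 / 68.1097 = 1.3194
MRP = 12.9% − 3.8% = 9.10%
E(R) = R_f + β × MRP = 3.8% + 1.3194 × 9.1% = 15.81%

15.81%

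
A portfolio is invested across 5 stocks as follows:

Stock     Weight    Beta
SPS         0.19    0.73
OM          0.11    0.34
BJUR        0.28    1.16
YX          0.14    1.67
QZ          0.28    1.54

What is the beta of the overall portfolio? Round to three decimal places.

1.166

β_P = Σ w_i β_i = 0.19×0.73 + 0.11×0.34 + 0.28×1.16 + 0.14×1.67 + 0.28×1.54 = 1.1659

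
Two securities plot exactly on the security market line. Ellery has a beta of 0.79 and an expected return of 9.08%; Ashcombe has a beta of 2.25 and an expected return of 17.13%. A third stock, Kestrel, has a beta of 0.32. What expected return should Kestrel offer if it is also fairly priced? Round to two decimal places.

MRP (SML slope) = (17.13% − 9.08%) / (2.25 − 0.79) = 8.05% / 1.46 = 5.5137%
R_f (intercept) = 9.08% − 0.79 × 5.5137% = 4.7242%
E(R_Kestrel) = R_f + β × MRP = 4.7242% + 0.32 × 5.5137% = 6.49%

6.49%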